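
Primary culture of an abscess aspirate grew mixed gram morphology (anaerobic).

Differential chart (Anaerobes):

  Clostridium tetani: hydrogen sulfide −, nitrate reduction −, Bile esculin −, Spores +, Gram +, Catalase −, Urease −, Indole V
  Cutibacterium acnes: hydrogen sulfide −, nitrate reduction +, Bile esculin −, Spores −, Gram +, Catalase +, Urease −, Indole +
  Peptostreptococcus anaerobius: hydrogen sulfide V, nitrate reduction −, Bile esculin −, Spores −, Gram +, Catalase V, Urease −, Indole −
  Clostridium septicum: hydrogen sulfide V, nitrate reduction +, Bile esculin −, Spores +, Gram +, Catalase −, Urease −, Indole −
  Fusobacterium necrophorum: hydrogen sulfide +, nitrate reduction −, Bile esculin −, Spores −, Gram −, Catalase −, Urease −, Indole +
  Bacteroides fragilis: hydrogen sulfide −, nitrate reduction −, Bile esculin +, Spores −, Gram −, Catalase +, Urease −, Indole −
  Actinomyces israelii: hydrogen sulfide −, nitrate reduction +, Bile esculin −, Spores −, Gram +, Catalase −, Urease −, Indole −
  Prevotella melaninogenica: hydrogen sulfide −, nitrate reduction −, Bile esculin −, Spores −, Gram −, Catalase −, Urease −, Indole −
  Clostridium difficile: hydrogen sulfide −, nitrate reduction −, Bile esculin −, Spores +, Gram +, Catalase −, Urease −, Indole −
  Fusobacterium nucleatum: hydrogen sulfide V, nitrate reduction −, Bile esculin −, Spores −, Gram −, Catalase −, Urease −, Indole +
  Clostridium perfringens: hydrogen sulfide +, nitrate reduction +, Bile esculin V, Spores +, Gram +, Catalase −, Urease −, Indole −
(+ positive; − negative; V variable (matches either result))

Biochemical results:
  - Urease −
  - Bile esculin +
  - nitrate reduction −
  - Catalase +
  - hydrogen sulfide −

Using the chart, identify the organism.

Bacteroides fragilis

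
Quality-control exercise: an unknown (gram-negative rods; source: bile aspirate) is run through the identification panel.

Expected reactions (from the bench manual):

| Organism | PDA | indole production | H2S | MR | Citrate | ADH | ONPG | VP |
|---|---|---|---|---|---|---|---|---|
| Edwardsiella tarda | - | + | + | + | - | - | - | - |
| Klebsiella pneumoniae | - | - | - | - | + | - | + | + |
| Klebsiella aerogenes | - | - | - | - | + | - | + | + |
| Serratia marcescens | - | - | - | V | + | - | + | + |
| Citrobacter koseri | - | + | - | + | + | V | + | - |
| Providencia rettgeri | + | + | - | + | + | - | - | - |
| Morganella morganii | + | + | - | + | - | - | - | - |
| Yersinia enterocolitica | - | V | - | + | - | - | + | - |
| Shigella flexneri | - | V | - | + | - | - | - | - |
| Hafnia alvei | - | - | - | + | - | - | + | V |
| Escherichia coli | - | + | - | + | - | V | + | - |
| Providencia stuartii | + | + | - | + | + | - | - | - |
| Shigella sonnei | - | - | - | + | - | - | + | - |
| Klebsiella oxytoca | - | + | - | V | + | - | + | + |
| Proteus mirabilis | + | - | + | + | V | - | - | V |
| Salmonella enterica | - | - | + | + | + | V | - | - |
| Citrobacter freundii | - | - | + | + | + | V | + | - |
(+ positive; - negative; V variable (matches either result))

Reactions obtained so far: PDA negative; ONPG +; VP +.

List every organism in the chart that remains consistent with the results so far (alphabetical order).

ONPG +: excludes 7 organisms — 10 left.
VP +: excludes 5 organisms — 5 left.
PDA -: all 5 remaining candidates are consistent.

Hafnia alvei, Klebsiella aerogenes, Klebsiella oxytoca, Klebsiella pneumoniae, Serratia marcescens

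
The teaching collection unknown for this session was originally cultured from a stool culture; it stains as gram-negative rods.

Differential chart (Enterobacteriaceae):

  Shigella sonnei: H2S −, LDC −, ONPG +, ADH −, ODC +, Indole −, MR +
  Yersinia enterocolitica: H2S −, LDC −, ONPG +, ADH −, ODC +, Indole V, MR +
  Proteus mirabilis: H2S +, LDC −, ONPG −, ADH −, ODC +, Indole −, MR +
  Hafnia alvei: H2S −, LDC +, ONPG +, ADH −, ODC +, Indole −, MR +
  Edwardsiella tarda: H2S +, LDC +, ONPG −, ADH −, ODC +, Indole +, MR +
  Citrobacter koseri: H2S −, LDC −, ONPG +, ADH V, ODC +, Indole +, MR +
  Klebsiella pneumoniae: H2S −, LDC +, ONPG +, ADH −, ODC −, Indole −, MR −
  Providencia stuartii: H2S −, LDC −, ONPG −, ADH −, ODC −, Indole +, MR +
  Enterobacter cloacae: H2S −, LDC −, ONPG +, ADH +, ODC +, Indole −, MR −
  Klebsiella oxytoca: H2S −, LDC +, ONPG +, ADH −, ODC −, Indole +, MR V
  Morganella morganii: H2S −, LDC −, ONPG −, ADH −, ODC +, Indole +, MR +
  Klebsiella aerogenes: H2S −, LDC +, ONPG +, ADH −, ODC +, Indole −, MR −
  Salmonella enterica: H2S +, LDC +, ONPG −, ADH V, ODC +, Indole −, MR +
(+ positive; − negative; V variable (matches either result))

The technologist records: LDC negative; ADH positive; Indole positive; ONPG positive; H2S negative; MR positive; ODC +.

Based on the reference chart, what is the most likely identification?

ODC +: excludes Klebsiella pneumoniae, Providencia stuartii, Klebsiella oxytoca — 10 left.
ONPG +: excludes Proteus mirabilis, Edwardsiella tarda, Morganella morganii, Salmonella enterica — 6 left.
H2S −: all 6 remaining candidates are consistent.
ADH +: excludes Shigella sonnei, Yersinia enterocolitica, Hafnia alvei, Klebsiella aerogenes — 2 left.
MR +: excludes Enterobacter cloacae — 1 left.
LDC −: the one remaining candidate is consistent.
Indole +: the one remaining candidate is consistent.

Citrobacter koseri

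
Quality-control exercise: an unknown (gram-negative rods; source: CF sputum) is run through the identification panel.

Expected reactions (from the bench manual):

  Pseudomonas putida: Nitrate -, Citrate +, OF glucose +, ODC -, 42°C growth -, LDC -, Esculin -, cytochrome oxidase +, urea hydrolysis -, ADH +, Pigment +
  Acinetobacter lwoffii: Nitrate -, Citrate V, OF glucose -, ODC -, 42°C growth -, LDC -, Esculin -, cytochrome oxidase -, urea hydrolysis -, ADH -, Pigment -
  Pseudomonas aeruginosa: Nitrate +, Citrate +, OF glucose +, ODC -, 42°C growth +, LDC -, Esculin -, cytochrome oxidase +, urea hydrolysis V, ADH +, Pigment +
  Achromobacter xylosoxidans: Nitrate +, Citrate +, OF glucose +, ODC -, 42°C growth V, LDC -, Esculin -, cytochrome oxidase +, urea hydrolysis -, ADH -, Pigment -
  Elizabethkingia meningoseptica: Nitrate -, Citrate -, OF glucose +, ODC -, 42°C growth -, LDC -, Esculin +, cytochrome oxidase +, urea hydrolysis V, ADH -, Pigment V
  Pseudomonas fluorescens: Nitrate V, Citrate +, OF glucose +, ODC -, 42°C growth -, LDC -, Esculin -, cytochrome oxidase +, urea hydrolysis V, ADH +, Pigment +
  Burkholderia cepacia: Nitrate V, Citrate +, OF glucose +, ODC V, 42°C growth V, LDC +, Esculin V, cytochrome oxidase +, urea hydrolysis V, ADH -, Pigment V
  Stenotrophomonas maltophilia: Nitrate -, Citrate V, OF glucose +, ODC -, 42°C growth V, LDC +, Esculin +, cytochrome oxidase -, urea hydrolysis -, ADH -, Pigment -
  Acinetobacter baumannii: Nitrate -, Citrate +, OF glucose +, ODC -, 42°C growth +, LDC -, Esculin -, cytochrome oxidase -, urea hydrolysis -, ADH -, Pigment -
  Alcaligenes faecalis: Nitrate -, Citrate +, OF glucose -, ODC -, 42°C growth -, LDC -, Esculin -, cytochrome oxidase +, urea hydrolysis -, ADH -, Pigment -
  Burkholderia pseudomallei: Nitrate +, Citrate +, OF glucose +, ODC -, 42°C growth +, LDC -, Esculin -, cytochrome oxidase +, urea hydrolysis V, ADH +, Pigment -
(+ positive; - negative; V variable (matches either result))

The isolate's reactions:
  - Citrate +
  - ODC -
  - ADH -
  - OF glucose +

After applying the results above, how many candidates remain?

ODC -: all 11 remaining candidates are consistent.
ADH -: excludes Pseudomonas putida, Pseudomonas aeruginosa, Pseudomonas fluorescens, Burkholderia pseudomallei — 7 left.
Citrate +: excludes Elizabethkingia meningoseptica — 6 left.
OF glucose +: excludes Acinetobacter lwoffii, Alcaligenes faecalis — 4 left.
Still consistent: Achromobacter xylosoxidans, Acinetobacter baumannii, Burkholderia cepacia, Stenotrophomonas maltophilia.

4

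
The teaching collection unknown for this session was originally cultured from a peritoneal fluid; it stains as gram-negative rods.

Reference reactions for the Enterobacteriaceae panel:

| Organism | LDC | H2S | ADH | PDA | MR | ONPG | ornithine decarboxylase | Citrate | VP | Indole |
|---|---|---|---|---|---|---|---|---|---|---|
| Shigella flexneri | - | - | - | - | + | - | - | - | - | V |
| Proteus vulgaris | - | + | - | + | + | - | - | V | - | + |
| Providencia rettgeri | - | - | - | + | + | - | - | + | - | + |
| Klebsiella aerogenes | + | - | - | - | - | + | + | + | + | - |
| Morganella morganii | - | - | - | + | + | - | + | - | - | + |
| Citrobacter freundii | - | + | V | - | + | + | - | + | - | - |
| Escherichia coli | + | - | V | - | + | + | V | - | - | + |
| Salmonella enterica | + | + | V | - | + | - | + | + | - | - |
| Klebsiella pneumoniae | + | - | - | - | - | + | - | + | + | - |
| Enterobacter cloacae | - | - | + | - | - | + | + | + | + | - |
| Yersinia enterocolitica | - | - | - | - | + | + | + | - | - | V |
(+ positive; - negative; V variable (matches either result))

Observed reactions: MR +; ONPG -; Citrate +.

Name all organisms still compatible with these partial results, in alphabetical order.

Citrate +: excludes Shigella flexneri, Morganella morganii, Escherichia coli, Yersinia enterocolitica — 7 left.
ONPG -: excludes Klebsiella aerogenes, Citrobacter freundii, Klebsiella pneumoniae, Enterobacter cloacae — 3 left.
MR +: all 3 remaining candidates are consistent.

Proteus vulgaris, Providencia rettgeri, Salmonella enterica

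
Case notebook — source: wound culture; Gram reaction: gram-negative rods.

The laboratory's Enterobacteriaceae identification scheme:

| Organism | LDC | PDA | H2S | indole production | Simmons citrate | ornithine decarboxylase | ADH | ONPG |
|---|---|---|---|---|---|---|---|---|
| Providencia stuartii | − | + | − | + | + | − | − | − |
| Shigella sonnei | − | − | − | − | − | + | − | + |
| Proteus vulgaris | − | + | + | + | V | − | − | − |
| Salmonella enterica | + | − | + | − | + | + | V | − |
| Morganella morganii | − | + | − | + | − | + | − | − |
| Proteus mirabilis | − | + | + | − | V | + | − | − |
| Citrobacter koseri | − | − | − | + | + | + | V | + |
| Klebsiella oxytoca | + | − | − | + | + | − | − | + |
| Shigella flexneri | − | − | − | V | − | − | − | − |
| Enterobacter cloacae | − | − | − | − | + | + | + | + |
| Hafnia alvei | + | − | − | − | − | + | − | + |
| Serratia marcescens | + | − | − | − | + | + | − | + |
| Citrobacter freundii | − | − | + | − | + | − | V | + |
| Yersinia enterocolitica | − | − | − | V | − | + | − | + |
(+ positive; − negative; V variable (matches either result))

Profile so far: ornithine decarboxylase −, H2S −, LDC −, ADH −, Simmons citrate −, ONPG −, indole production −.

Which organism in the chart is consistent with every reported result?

Shigella flexneri

indole production −: excludes 5 organisms — 9 left.
Simmons citrate −: excludes Salmonella enterica, Enterobacter cloacae, Serratia marcescens, Citrobacter freundii — 5 left.
ADH −: all 5 remaining candidates are consistent.
LDC −: excludes Hafnia alvei — 4 left.
ONPG −: excludes Shigella sonnei, Yersinia enterocolitica — 2 left.
H2S −: excludes Proteus mirabilis — 1 left.
ornithine decarboxylase −: the one remaining candidate is consistent.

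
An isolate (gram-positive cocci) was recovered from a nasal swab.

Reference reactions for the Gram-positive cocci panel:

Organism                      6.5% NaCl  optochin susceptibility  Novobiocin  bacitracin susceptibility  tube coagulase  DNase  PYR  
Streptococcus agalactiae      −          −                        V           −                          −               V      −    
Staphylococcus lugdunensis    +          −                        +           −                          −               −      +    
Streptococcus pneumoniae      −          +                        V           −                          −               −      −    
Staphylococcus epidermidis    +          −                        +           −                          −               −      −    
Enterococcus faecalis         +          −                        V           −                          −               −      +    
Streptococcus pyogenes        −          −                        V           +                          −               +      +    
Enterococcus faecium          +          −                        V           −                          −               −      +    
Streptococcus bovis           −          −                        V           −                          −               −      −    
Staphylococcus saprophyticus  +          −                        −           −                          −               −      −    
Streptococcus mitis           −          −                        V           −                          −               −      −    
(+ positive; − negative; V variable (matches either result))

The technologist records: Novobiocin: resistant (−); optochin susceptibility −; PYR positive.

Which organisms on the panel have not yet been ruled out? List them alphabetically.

Enterococcus faecalis, Enterococcus faecium, Streptococcus pyogenes

PYR +: excludes 6 organisms — 4 left.
Novobiocin −: excludes Staphylococcus lugdunensis — 3 left.
optochin susceptibility −: all 3 remaining candidates are consistent.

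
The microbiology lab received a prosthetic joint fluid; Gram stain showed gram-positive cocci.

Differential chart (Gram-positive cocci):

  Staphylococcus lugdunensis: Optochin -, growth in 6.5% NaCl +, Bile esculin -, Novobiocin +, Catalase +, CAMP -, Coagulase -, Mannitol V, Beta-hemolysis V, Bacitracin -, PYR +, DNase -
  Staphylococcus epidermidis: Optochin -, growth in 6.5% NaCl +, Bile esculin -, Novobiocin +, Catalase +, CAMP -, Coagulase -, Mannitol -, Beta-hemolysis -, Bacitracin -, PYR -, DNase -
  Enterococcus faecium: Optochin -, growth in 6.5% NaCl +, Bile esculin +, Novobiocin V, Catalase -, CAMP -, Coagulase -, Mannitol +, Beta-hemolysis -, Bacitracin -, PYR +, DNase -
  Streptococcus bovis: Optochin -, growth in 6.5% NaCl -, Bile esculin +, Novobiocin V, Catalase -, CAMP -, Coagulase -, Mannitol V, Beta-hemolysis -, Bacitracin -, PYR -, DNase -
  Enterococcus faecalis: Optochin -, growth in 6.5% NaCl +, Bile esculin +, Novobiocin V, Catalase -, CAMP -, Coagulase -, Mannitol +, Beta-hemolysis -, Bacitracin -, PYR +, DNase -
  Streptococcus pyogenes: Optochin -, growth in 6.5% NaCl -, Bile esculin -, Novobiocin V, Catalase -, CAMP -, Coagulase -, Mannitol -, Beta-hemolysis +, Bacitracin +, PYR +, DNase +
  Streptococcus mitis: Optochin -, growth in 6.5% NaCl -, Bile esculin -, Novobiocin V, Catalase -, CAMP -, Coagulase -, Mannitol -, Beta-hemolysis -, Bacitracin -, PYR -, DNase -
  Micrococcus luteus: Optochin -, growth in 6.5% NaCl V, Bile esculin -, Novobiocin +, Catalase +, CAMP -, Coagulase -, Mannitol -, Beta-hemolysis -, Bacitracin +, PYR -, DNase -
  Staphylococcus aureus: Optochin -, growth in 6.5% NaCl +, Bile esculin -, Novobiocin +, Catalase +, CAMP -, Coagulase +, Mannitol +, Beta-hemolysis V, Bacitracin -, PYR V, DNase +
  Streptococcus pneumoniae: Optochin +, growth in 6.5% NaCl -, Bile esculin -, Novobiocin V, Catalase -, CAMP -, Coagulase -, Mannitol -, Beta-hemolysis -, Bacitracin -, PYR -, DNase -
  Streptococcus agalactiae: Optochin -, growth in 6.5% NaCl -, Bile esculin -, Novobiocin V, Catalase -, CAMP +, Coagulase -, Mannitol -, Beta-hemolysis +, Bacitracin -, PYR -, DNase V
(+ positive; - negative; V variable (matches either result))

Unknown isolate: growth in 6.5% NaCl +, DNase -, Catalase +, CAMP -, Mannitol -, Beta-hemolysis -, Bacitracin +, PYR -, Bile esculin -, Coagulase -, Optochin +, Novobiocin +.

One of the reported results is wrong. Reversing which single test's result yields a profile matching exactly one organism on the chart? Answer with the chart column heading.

Optochin

As reported, no row in the chart matches all 12 reactions.
Reversing growth in 6.5% NaCl → still no organism matches.
Reversing Optochin (to -) → unique match: Micrococcus luteus.
Reversing Novobiocin → still no organism matches.
Reversing Catalase → still no organism matches.
Reversing Coagulase → still no organism matches.
Reversing Beta-hemolysis → still no organism matches.
Reversing DNase → still no organism matches.
Reversing Bacitracin → still no organism matches.
Reversing Bile esculin → still no organism matches.
Reversing PYR → still no organism matches.
Reversing CAMP → still no organism matches.
Reversing Mannitol → still no organism matches.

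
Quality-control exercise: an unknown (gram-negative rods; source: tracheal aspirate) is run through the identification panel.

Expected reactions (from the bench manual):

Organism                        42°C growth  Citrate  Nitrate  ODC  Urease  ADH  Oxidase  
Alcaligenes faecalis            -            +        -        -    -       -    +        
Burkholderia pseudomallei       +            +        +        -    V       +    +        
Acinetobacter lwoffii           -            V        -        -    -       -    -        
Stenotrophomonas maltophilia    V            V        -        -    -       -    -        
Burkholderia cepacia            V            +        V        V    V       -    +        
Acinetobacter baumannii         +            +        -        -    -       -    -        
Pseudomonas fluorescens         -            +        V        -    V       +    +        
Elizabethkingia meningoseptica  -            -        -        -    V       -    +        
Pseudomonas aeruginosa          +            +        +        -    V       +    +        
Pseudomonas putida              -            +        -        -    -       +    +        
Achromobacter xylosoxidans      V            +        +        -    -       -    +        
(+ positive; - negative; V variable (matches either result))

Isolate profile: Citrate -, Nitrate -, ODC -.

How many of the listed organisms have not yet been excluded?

3

ODC -: all 11 remaining candidates are consistent.
Citrate -: excludes 8 organisms — 3 left.
Nitrate -: all 3 remaining candidates are consistent.
Still consistent: Acinetobacter lwoffii, Elizabethkingia meningoseptica, Stenotrophomonas maltophilia.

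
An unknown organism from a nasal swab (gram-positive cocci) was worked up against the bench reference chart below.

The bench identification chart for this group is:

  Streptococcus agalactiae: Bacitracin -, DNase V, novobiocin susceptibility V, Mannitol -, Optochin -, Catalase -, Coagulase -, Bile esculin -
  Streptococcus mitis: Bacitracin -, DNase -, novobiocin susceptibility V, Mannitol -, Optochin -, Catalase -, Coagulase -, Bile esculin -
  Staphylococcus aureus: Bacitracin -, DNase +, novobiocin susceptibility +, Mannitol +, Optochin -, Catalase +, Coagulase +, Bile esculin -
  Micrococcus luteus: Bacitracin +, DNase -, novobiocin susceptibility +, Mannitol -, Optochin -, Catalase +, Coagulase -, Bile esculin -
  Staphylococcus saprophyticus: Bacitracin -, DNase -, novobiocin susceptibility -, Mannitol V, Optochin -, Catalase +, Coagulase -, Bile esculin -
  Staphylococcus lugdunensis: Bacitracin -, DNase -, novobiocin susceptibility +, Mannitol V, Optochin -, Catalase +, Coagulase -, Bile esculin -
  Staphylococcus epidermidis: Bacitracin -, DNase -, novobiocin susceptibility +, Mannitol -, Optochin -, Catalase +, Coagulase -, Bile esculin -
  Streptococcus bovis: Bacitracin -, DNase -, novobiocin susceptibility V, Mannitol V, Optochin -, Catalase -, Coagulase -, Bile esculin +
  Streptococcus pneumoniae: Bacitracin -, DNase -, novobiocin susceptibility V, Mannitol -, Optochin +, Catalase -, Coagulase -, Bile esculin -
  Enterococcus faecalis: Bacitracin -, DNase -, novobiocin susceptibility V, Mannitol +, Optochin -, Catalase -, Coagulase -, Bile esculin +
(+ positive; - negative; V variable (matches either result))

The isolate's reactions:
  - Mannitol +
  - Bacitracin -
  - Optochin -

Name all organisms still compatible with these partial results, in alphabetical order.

Enterococcus faecalis, Staphylococcus aureus, Staphylococcus lugdunensis, Staphylococcus saprophyticus, Streptococcus bovis

Optochin -: excludes Streptococcus pneumoniae — 9 left.
Mannitol +: excludes Streptococcus agalactiae, Streptococcus mitis, Micrococcus luteus, Staphylococcus epidermidis — 5 left.
Bacitracin -: all 5 remaining candidates are consistent.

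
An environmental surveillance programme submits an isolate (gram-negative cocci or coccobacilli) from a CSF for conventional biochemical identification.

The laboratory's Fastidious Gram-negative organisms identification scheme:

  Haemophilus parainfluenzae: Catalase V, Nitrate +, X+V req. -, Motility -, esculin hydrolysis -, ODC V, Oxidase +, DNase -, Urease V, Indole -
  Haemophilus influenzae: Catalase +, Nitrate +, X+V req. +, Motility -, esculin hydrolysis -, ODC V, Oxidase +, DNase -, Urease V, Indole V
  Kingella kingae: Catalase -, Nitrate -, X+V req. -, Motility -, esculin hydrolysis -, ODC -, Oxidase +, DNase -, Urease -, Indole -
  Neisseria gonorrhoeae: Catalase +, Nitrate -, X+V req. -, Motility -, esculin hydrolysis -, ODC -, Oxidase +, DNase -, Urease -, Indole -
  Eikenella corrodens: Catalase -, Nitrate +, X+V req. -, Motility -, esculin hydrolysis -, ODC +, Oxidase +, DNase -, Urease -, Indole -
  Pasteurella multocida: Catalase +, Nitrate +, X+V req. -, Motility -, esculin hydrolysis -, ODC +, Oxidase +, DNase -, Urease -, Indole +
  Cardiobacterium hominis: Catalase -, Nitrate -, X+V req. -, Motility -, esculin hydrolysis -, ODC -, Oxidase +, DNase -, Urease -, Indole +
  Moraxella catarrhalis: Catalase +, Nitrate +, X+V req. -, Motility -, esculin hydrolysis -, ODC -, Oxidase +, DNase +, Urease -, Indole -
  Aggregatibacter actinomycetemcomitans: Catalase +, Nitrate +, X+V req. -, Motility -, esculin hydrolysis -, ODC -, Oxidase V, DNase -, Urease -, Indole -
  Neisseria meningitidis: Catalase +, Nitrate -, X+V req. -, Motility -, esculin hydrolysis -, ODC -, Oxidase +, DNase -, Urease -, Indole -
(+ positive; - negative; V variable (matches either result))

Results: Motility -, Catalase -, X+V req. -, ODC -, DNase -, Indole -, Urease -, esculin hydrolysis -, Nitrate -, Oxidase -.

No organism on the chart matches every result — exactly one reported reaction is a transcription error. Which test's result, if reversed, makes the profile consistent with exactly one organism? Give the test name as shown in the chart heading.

Oxidase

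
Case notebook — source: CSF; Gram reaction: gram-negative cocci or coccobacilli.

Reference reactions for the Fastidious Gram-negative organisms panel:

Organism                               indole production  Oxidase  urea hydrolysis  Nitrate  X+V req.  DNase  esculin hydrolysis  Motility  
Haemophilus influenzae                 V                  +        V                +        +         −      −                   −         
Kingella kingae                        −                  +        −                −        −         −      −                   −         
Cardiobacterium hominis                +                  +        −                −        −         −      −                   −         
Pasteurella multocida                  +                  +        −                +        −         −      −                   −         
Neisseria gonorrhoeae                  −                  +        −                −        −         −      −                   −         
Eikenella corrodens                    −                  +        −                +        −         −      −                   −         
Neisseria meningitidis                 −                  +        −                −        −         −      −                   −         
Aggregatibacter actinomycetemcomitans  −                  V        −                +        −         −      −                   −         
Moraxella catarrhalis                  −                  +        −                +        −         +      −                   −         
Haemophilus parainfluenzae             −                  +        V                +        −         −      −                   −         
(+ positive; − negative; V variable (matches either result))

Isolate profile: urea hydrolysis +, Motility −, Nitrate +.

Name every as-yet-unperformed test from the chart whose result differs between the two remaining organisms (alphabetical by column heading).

Nitrate +: excludes Kingella kingae, Cardiobacterium hominis, Neisseria gonorrhoeae, Neisseria meningitidis — 6 left.
Motility −: all 6 remaining candidates are consistent.
urea hydrolysis +: excludes Pasteurella multocida, Eikenella corrodens, Aggregatibacter actinomycetemcomitans, Moraxella catarrhalis — 2 left.
Two candidates remain: Haemophilus influenzae and Haemophilus parainfluenzae.
  indole production: V vs − — variable for at least one, does not separate.
  Oxidase: + vs + — same for both, does not separate.
  X+V req.: Haemophilus influenzae +, Haemophilus parainfluenzae − — discriminates.
  DNase: − vs − — same for both, does not separate.
  esculin hydrolysis: − vs − — same for both, does not separate.

X+V req.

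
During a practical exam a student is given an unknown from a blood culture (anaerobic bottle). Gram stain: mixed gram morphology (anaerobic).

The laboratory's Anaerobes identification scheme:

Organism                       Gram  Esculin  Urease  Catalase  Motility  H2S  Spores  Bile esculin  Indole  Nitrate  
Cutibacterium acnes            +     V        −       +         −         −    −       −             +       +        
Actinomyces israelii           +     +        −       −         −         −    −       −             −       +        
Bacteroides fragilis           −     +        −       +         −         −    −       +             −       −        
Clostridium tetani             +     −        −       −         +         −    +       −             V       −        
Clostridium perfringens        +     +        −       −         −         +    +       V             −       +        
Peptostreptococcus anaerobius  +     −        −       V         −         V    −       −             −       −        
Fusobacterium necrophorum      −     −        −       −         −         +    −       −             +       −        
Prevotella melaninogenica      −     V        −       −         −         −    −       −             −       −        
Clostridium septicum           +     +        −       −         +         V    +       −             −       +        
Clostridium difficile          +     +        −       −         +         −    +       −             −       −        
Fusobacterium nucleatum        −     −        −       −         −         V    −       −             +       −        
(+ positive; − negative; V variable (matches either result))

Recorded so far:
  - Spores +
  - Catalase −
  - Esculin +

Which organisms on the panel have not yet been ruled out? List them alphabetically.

Clostridium difficile, Clostridium perfringens, Clostridium septicum

Catalase −: excludes Cutibacterium acnes, Bacteroides fragilis — 9 left.
Spores +: excludes 5 organisms — 4 left.
Esculin +: excludes Clostridium tetani — 3 left.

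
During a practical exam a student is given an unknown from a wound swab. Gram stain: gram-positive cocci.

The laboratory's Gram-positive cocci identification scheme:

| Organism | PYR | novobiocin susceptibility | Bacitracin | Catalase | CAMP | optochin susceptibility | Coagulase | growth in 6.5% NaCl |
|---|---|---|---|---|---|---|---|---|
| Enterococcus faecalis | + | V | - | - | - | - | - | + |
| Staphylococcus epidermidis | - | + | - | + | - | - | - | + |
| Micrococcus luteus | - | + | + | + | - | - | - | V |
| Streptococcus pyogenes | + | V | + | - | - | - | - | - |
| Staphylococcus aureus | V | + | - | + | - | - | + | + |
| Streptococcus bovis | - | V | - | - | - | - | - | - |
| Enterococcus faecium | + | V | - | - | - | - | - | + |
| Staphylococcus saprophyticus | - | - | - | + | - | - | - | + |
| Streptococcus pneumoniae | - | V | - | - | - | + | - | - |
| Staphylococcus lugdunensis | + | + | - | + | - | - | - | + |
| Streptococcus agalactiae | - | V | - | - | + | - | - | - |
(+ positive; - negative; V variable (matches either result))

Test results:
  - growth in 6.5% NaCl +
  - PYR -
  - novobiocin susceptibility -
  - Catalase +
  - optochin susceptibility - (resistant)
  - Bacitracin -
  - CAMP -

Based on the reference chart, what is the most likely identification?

Staphylococcus saprophyticus

growth in 6.5% NaCl +: excludes Streptococcus pyogenes, Streptococcus bovis, Streptococcus pneumoniae, Streptococcus agalactiae — 7 left.
Bacitracin -: excludes Micrococcus luteus — 6 left.
novobiocin susceptibility -: excludes Staphylococcus epidermidis, Staphylococcus aureus, Staphylococcus lugdunensis — 3 left.
optochin susceptibility -: all 3 remaining candidates are consistent.
CAMP -: all 3 remaining candidates are consistent.
Catalase +: excludes Enterococcus faecalis, Enterococcus faecium — 1 left.
PYR -: the one remaining candidate is consistent.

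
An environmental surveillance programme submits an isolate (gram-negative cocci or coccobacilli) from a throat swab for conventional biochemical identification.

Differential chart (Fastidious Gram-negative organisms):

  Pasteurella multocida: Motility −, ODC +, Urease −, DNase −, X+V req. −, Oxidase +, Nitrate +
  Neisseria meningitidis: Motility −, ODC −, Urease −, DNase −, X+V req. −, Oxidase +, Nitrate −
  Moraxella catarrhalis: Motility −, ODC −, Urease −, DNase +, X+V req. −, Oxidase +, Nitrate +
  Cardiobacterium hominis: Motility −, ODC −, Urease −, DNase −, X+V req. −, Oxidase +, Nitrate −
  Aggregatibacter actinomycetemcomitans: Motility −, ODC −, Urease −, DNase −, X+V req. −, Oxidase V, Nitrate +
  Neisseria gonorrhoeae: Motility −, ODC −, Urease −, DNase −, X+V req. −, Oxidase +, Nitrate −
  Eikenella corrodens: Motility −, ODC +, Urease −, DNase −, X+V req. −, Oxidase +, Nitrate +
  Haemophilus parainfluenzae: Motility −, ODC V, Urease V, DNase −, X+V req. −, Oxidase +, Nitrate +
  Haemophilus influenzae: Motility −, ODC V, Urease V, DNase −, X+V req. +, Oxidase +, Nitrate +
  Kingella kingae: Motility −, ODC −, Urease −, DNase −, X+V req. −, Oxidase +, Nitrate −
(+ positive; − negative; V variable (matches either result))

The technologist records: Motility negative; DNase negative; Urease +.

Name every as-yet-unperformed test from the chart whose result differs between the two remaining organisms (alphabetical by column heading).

X+V req.

DNase −: excludes Moraxella catarrhalis — 9 left.
Urease +: excludes 7 organisms — 2 left.
Motility −: all 2 remaining candidates are consistent.
Two candidates remain: Haemophilus influenzae and Haemophilus parainfluenzae.
  ODC: V vs V — variable for at least one, does not separate.
  X+V req.: Haemophilus influenzae +, Haemophilus parainfluenzae − — discriminates.
  Oxidase: + vs + — same for both, does not separate.
  Nitrate: + vs + — same for both, does not separate.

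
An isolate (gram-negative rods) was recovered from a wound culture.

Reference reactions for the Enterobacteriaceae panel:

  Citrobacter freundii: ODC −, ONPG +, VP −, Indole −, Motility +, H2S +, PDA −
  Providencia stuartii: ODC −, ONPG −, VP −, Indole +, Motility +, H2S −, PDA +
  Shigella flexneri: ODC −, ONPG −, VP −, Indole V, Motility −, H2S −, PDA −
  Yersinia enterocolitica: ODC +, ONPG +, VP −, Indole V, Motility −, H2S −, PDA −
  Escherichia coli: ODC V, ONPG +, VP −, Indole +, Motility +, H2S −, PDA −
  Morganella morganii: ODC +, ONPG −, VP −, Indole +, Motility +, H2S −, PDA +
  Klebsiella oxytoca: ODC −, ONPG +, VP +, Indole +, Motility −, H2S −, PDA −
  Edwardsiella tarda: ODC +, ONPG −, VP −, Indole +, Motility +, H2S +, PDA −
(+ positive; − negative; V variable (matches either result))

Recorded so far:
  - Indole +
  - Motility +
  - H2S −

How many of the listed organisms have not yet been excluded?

3

Indole +: excludes Citrobacter freundii — 7 left.
H2S −: excludes Edwardsiella tarda — 6 left.
Motility +: excludes Shigella flexneri, Yersinia enterocolitica, Klebsiella oxytoca — 3 left.
Still consistent: Escherichia coli, Morganella morganii, Providencia stuartii.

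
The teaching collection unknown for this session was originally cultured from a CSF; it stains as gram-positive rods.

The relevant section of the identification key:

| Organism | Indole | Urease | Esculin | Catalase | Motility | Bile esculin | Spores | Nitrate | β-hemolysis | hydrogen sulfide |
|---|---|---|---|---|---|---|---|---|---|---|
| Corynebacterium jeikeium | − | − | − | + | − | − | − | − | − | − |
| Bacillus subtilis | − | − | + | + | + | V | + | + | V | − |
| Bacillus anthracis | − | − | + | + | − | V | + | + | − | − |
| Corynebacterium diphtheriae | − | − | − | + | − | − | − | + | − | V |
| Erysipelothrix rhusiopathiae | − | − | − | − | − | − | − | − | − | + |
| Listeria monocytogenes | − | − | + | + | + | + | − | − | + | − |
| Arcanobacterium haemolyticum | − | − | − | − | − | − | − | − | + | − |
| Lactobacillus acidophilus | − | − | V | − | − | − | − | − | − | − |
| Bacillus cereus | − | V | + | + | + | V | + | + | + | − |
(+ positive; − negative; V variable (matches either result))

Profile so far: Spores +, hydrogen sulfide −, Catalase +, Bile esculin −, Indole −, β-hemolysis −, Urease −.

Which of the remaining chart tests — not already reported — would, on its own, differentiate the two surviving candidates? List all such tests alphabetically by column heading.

Bile esculin −: excludes Listeria monocytogenes — 8 left.
Catalase +: excludes Erysipelothrix rhusiopathiae, Arcanobacterium haemolyticum, Lactobacillus acidophilus — 5 left.
Urease −: all 5 remaining candidates are consistent.
Spores +: excludes Corynebacterium jeikeium, Corynebacterium diphtheriae — 3 left.
Indole −: all 3 remaining candidates are consistent.
hydrogen sulfide −: all 3 remaining candidates are consistent.
β-hemolysis −: excludes Bacillus cereus — 2 left.
Two candidates remain: Bacillus anthracis and Bacillus subtilis.
  Esculin: + vs + — same for both, does not separate.
  Motility: Bacillus anthracis −, Bacillus subtilis + — discriminates.
  Nitrate: + vs + — same for both, does not separate.

Motility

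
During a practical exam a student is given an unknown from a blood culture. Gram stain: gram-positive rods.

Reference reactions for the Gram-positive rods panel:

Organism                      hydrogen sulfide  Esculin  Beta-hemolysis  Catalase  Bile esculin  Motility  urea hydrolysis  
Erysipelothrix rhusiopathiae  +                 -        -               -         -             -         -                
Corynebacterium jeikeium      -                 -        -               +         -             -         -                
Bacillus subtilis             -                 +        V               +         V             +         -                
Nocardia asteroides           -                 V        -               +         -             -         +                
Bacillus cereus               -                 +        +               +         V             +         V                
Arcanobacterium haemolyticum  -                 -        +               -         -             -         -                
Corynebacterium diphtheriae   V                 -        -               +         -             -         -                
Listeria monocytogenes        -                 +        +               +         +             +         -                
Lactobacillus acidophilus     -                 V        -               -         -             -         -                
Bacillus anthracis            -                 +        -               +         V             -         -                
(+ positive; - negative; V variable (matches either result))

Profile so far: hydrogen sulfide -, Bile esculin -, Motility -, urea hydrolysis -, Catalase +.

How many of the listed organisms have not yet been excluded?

Bile esculin -: excludes Listeria monocytogenes — 9 left.
hydrogen sulfide -: excludes Erysipelothrix rhusiopathiae — 8 left.
Motility -: excludes Bacillus subtilis, Bacillus cereus — 6 left.
urea hydrolysis -: excludes Nocardia asteroides — 5 left.
Catalase +: excludes Arcanobacterium haemolyticum, Lactobacillus acidophilus — 3 left.
Still consistent: Bacillus anthracis, Corynebacterium diphtheriae, Corynebacterium jeikeium.

3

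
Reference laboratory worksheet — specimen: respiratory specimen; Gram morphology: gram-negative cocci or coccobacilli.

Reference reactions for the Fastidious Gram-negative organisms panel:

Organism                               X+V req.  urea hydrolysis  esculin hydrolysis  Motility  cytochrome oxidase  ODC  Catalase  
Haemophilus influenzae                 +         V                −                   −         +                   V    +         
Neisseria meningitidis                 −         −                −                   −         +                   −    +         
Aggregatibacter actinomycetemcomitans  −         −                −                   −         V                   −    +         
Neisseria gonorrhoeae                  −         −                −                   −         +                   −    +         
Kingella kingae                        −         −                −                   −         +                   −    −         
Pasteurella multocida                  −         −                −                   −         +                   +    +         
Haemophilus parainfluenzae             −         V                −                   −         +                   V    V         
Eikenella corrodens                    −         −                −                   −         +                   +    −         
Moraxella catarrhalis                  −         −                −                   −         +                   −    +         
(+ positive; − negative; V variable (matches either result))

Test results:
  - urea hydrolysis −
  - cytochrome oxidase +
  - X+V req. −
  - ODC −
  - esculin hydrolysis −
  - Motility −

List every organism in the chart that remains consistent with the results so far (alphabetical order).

X+V req. −: excludes Haemophilus influenzae — 8 left.
esculin hydrolysis −: all 8 remaining candidates are consistent.
Motility −: all 8 remaining candidates are consistent.
ODC −: excludes Pasteurella multocida, Eikenella corrodens — 6 left.
urea hydrolysis −: all 6 remaining candidates are consistent.
cytochrome oxidase +: all 6 remaining candidates are consistent.

Aggregatibacter actinomycetemcomitans, Haemophilus parainfluenzae, Kingella kingae, Moraxella catarrhalis, Neisseria gonorrhoeae, Neisseria meningitidis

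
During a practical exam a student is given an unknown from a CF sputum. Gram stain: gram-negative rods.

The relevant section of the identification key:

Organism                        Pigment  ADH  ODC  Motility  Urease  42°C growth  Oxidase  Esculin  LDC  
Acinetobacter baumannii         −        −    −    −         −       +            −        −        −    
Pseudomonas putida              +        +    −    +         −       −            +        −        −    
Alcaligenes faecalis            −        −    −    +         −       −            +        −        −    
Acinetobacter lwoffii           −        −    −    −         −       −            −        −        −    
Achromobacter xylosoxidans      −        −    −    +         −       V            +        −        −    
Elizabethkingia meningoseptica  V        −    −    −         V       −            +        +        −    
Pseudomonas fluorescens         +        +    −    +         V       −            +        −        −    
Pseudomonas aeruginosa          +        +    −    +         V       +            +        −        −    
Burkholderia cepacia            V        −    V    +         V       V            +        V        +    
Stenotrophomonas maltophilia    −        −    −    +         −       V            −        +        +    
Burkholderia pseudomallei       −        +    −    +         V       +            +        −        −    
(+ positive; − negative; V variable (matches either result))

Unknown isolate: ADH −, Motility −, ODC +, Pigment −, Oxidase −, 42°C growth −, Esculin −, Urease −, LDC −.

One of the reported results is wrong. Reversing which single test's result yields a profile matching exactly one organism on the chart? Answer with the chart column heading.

ODC

As reported, no row in the chart matches all 9 reactions.
Reversing Motility → still no organism matches.
Reversing Oxidase → still no organism matches.
Reversing Pigment → still no organism matches.
Reversing Esculin → still no organism matches.
Reversing Urease → still no organism matches.
Reversing 42°C growth → still no organism matches.
Reversing ODC (to −) → unique match: Acinetobacter lwoffii.
Reversing LDC → still no organism matches.
Reversing ADH → still no organism matches.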